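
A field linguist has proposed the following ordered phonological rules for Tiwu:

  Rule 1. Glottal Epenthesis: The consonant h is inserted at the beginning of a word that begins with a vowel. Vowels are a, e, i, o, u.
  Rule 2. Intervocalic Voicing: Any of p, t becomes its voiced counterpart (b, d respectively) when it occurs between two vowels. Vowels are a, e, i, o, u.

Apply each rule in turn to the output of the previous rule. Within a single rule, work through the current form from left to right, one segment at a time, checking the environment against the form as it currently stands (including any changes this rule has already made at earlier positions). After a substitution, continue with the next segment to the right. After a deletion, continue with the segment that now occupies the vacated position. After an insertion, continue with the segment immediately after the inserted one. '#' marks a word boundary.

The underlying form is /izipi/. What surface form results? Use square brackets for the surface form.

Rule 1 Glottal Epenthesis: [izipi] → [hizipi]
Rule 2 Intervocalic Voicing: [hizipi] → [hizibi]

[hizibi]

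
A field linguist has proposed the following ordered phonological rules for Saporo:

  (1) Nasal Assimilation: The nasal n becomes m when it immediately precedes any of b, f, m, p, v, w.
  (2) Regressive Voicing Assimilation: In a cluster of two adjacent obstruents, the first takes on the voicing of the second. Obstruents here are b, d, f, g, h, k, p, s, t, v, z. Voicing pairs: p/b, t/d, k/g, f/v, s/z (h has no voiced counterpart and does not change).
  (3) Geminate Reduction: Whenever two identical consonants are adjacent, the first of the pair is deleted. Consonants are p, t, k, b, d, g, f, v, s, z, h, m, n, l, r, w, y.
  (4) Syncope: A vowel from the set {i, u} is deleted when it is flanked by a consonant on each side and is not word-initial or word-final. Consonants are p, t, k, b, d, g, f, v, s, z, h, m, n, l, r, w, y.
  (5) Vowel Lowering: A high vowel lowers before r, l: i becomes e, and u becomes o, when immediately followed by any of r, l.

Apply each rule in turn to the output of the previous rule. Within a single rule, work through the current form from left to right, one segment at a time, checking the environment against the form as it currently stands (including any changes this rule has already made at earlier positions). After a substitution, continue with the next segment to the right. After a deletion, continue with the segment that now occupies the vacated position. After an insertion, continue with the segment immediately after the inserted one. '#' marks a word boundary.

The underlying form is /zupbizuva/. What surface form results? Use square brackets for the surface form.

[zbzva]

(1) Nasal Assimilation: no change — [zupbizuva]
(2) Regressive Voicing Assimilation: [zupbizuva] → [zubbizuva]
(3) Geminate Reduction: [zubbizuva] → [zubizuva]
(4) Syncope: [zubizuva] → [zbzva]
(5) Vowel Lowering: no change — [zbzva]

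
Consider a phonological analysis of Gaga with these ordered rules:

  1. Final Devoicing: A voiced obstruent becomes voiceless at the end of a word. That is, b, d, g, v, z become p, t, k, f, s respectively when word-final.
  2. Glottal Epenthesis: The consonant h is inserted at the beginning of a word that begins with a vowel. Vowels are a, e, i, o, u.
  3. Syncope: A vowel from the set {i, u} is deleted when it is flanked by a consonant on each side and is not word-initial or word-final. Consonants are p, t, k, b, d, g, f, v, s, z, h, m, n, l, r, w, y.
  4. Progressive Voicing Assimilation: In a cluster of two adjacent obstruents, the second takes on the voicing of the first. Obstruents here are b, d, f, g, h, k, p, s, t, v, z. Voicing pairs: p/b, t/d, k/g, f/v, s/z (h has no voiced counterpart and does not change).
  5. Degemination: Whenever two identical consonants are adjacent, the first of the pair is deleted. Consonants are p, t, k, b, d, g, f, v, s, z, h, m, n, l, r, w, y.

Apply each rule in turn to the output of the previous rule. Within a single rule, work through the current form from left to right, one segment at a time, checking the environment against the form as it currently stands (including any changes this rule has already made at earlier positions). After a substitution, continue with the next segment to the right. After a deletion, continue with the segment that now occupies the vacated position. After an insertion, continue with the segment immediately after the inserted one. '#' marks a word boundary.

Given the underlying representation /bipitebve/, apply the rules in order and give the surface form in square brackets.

1 Final Devoicing: no change — [bipitebve]
2 Glottal Epenthesis: no change — [bipitebve]
3 Syncope: [bipitebve] → [bptebve]
4 Progressive Voicing Assimilation: [bptebve] → [bbdebve]
5 Degemination: [bbdebve] → [bdebve]

[bdebve]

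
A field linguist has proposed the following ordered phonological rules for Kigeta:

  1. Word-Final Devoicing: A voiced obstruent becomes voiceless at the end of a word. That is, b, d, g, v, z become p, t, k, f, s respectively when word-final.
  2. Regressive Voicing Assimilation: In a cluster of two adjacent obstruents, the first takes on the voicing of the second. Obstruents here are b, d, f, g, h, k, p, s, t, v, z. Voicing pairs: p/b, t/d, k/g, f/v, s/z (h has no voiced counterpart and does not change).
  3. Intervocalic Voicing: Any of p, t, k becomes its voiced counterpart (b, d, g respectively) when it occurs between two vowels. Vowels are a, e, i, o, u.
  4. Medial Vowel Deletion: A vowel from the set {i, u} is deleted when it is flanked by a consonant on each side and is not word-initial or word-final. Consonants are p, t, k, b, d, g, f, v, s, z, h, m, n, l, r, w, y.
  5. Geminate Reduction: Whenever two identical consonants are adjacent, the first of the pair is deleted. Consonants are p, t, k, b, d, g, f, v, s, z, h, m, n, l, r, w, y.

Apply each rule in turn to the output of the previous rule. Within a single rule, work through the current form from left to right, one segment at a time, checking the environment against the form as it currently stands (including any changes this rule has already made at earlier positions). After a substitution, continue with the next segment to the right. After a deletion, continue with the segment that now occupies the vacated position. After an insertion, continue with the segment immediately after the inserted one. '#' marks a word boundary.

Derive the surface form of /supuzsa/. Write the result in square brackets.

[sbsa]

1 Word-Final Devoicing: no change — [supuzsa]
2 Regressive Voicing Assimilation: [supuzsa] → [supussa]
3 Intervocalic Voicing: [supussa] → [subussa]
4 Medial Vowel Deletion: [subussa] → [sbssa]
5 Geminate Reduction: [sbssa] → [sbsa]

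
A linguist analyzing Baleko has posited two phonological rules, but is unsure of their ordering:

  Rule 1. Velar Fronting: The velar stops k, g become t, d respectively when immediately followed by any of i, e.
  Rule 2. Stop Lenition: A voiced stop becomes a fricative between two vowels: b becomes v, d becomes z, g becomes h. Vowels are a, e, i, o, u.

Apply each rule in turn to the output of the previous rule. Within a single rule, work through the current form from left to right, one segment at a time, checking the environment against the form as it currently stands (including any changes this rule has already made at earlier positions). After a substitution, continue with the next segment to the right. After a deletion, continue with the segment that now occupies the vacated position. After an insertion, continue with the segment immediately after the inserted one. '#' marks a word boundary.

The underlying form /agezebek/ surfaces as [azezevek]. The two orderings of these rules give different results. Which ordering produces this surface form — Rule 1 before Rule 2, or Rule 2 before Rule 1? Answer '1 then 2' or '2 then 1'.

Order 1 then 2:
  1 Velar Fronting: [agezebek] → [adezebek]
  2 Stop Lenition: [adezebek] → [azezevek]
  result: [azezevek]
Order 2 then 1:
  2 Stop Lenition: [agezebek] → [ahezevek]
  1 Velar Fronting: no change — [ahezevek]
  result: [ahezevek]

1 then 2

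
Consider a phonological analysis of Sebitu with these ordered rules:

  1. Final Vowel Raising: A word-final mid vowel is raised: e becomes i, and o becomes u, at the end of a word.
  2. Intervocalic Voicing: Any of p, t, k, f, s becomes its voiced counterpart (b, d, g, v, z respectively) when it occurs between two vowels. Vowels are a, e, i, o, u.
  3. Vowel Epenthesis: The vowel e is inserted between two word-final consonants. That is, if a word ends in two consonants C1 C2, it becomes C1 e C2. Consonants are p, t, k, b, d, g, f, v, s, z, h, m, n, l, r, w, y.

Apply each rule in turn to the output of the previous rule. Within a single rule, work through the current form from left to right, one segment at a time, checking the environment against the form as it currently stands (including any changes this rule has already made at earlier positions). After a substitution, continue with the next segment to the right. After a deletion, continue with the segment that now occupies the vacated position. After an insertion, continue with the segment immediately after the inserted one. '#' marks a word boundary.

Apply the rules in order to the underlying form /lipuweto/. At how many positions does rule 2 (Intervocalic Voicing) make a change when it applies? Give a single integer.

1 Final Vowel Raising: [lipuweto] → [lipuwetu]
2 Intervocalic Voicing: [lipuwetu] → [libuwedu]
3 Vowel Epenthesis: no change — [libuwedu]
Rule 2 changed 2 position(s).

2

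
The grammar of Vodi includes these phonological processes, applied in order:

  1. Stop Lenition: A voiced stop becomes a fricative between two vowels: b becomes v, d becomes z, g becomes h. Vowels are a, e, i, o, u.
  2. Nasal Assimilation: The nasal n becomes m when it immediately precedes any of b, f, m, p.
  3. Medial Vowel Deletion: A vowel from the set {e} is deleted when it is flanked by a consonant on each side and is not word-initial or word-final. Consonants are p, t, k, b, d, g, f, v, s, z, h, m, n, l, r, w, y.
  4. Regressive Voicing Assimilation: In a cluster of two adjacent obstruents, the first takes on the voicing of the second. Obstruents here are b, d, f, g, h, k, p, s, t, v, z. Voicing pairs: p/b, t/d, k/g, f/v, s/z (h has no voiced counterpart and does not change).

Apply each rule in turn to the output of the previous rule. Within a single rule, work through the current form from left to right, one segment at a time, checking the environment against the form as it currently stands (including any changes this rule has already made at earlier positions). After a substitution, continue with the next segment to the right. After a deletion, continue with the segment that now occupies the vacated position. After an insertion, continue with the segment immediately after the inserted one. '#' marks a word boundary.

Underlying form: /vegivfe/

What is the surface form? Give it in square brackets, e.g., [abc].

[fhiffe]

1 Stop Lenition: [vegivfe] → [vehivfe]
2 Nasal Assimilation: no change — [vehivfe]
3 Medial Vowel Deletion: [vehivfe] → [vhivfe]
4 Regressive Voicing Assimilation: [vhivfe] → [fhiffe]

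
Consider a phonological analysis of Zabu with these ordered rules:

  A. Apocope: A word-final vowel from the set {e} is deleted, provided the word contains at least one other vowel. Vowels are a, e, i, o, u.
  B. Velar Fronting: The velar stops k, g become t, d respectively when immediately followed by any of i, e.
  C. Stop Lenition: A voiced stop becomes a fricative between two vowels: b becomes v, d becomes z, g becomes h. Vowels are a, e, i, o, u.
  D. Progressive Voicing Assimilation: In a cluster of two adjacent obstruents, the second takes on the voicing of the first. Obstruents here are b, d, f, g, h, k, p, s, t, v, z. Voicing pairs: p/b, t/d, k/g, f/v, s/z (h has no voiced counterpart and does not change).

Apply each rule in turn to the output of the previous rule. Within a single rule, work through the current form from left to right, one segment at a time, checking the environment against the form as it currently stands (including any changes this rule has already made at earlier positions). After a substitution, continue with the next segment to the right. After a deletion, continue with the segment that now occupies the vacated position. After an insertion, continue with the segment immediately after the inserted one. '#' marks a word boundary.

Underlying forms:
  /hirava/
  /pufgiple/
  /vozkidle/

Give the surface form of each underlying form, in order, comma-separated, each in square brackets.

/hirava/:
  A Apocope: no change — [hirava]
  B Velar Fronting: no change — [hirava]
  C Stop Lenition: no change — [hirava]
  D Progressive Voicing Assimilation: no change — [hirava]
/pufgiple/:
  A Apocope: [pufgiple] → [pufgipl]
  B Velar Fronting: [pufgipl] → [pufdipl]
  C Stop Lenition: no change — [pufdipl]
  D Progressive Voicing Assimilation: [pufdipl] → [puftipl]
/vozkidle/:
  A Apocope: [vozkidle] → [vozkidl]
  B Velar Fronting: [vozkidl] → [voztidl]
  C Stop Lenition: no change — [voztidl]
  D Progressive Voicing Assimilation: [voztidl] → [vozdidl]

[hirava], [puftipl], [vozdidl]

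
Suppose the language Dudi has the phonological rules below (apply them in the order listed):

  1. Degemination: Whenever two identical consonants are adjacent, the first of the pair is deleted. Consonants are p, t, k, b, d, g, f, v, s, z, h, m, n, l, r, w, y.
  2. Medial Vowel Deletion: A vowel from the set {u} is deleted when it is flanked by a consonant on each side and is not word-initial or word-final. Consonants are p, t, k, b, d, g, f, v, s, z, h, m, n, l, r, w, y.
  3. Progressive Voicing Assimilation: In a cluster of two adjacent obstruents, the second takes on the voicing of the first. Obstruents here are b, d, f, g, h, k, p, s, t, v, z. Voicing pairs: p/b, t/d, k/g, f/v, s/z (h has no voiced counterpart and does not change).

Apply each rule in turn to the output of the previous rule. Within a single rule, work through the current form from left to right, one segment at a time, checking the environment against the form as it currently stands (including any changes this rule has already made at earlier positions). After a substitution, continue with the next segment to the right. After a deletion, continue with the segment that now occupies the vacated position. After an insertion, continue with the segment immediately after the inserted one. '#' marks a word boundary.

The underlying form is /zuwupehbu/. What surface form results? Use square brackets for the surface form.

1 Degemination: no change — [zuwupehbu]
2 Medial Vowel Deletion: [zuwupehbu] → [zwpehbu]
3 Progressive Voicing Assimilation: [zwpehbu] → [zwpehpu]

[zwpehpu]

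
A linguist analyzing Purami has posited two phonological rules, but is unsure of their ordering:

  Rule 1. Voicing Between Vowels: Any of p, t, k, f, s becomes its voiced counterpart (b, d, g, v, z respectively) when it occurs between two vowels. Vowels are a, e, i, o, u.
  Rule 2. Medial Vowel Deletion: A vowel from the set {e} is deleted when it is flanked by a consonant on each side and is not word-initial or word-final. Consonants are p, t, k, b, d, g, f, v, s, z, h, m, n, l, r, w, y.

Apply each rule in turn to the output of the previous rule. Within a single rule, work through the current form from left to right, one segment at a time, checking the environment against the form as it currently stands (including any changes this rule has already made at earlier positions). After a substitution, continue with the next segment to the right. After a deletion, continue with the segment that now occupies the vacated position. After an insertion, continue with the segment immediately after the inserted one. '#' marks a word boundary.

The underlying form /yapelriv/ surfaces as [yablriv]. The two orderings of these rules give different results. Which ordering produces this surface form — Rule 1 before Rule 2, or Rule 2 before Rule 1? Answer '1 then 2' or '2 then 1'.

1 then 2

Order 1 then 2:
  1 Voicing Between Vowels: [yapelriv] → [yabelriv]
  2 Medial Vowel Deletion: [yabelriv] → [yablriv]
  result: [yablriv]
Order 2 then 1:
  2 Medial Vowel Deletion: [yapelriv] → [yaplriv]
  1 Voicing Between Vowels: no change — [yaplriv]
  result: [yaplriv]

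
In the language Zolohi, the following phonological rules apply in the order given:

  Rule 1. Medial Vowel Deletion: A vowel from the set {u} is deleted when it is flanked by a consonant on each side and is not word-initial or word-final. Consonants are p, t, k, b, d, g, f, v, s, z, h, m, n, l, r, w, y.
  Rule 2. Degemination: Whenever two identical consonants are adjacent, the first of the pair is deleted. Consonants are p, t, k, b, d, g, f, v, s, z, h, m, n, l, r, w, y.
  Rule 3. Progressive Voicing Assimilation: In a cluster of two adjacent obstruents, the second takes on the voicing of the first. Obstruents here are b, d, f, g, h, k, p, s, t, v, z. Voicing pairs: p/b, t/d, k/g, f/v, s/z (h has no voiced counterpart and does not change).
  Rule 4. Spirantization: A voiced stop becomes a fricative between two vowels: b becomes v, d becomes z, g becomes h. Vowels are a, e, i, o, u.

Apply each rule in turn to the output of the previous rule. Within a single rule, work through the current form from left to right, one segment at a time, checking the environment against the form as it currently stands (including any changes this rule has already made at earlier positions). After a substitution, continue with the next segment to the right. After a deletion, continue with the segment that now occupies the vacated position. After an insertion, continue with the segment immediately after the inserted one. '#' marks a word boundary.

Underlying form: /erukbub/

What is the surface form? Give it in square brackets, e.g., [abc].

Rule 1 Medial Vowel Deletion: [erukbub] → [erkbb]
Rule 2 Degemination: [erkbb] → [erkb]
Rule 3 Progressive Voicing Assimilation: [erkb] → [erkp]
Rule 4 Spirantization: no change — [erkp]

[erkp]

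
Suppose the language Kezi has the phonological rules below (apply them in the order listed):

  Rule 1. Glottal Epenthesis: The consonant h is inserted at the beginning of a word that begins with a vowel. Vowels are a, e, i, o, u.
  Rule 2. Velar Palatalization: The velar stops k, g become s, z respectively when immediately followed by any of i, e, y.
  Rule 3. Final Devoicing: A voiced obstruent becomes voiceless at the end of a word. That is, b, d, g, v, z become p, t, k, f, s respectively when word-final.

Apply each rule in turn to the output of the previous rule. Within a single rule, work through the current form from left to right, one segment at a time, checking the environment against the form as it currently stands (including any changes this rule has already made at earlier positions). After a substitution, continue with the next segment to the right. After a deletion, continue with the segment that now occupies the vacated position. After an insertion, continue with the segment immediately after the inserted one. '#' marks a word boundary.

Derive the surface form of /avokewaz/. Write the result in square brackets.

[havosewas]

Rule 1 Glottal Epenthesis: [avokewaz] → [havokewaz]
Rule 2 Velar Palatalization: [havokewaz] → [havosewaz]
Rule 3 Final Devoicing: [havosewaz] → [havosewas]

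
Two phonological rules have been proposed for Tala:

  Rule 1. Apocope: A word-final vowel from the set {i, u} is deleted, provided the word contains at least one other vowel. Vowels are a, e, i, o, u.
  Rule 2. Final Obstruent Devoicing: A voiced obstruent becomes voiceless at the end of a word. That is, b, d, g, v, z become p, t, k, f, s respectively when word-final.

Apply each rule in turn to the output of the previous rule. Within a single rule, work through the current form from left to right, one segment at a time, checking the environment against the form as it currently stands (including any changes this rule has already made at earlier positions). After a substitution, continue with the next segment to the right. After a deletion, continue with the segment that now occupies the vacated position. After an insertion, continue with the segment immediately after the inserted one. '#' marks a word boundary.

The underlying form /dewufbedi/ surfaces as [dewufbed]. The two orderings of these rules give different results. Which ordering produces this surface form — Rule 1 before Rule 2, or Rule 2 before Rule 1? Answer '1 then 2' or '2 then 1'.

2 then 1

Order 1 then 2:
  1 Apocope: [dewufbedi] → [dewufbed]
  2 Final Obstruent Devoicing: [dewufbed] → [dewufbet]
  result: [dewufbet]
Order 2 then 1:
  2 Final Obstruent Devoicing: no change — [dewufbedi]
  1 Apocope: [dewufbedi] → [dewufbed]
  result: [dewufbed]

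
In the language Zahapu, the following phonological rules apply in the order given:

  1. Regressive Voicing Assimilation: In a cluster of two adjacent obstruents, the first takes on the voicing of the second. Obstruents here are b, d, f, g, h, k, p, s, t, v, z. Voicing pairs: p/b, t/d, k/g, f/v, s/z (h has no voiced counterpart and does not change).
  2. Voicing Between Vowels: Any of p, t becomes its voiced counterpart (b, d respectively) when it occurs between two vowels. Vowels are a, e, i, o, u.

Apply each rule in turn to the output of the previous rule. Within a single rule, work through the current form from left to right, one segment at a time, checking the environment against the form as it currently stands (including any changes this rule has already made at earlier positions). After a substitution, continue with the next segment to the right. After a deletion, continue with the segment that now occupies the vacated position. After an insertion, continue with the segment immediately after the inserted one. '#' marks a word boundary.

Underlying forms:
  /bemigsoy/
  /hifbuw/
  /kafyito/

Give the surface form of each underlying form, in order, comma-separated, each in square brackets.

/bemigsoy/:
  1 Regressive Voicing Assimilation: [bemigsoy] → [bemiksoy]
  2 Voicing Between Vowels: no change — [bemiksoy]
/hifbuw/:
  1 Regressive Voicing Assimilation: [hifbuw] → [hivbuw]
  2 Voicing Between Vowels: no change — [hivbuw]
/kafyito/:
  1 Regressive Voicing Assimilation: no change — [kafyito]
  2 Voicing Between Vowels: [kafyito] → [kafyido]

[bemiksoy], [hivbuw], [kafyido]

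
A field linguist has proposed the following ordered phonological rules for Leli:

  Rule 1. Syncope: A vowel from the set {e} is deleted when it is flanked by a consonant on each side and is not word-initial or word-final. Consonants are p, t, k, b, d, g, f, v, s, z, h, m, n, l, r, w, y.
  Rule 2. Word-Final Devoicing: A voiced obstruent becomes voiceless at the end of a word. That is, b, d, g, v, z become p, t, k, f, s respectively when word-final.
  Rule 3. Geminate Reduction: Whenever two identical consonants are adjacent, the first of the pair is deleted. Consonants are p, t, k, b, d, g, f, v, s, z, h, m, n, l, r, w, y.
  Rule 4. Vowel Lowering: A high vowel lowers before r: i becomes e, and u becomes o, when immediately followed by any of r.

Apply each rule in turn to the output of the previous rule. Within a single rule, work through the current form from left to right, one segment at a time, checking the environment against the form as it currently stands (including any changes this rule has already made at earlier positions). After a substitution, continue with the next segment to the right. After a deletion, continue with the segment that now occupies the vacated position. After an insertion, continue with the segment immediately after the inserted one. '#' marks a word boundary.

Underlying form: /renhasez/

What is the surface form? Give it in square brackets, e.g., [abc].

Rule 1 Syncope: [renhasez] → [rnhasz]
Rule 2 Word-Final Devoicing: [rnhasz] → [rnhass]
Rule 3 Geminate Reduction: [rnhass] → [rnhas]
Rule 4 Vowel Lowering: no change — [rnhas]

[rnhas]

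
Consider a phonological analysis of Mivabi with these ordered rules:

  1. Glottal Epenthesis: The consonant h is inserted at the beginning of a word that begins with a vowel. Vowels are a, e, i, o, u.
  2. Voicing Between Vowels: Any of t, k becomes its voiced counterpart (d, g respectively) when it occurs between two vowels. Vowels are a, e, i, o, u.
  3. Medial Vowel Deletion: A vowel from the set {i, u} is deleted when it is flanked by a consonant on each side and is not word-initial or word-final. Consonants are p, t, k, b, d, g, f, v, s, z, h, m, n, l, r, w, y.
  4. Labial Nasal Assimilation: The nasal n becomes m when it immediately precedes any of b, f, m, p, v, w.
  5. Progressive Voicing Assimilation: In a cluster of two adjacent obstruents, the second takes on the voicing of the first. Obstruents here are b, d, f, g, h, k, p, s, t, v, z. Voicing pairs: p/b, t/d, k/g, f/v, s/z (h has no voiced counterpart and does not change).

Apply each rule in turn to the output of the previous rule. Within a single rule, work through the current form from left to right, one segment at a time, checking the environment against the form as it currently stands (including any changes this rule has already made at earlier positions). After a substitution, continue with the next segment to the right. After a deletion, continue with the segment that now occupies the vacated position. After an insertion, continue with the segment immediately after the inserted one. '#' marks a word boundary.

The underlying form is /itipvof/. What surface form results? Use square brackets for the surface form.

1 Glottal Epenthesis: [itipvof] → [hitipvof]
2 Voicing Between Vowels: [hitipvof] → [hidipvof]
3 Medial Vowel Deletion: [hidipvof] → [hdpvof]
4 Labial Nasal Assimilation: no change — [hdpvof]
5 Progressive Voicing Assimilation: [hdpvof] → [htpfof]

[htpfof]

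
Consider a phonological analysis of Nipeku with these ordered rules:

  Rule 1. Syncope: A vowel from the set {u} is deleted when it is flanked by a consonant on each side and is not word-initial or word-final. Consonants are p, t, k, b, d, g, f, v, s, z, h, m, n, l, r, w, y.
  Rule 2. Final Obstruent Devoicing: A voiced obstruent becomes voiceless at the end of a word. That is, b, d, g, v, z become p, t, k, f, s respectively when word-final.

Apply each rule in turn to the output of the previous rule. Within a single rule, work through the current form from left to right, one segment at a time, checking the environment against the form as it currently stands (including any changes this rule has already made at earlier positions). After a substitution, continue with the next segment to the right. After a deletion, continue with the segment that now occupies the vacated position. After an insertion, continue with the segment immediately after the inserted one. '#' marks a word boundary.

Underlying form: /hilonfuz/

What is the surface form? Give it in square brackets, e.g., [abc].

[hilonfs]

Rule 1 Syncope: [hilonfuz] → [hilonfz]
Rule 2 Final Obstruent Devoicing: [hilonfz] → [hilonfs]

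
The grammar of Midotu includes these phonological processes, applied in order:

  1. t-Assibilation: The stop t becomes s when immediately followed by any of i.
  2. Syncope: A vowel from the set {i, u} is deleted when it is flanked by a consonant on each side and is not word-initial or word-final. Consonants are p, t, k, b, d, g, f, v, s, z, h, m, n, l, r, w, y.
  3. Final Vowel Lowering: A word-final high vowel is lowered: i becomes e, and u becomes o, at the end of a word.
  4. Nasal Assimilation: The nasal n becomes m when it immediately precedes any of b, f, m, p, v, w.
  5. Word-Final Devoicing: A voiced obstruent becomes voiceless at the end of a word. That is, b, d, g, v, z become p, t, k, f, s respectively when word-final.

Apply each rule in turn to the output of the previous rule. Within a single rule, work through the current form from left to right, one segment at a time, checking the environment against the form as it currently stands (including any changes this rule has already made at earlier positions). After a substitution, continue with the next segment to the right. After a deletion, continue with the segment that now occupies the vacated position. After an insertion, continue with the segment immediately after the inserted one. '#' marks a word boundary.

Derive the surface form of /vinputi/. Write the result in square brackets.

1 t-Assibilation: [vinputi] → [vinpusi]
2 Syncope: [vinpusi] → [vnpsi]
3 Final Vowel Lowering: [vnpsi] → [vnpse]
4 Nasal Assimilation: [vnpse] → [vmpse]
5 Word-Final Devoicing: no change — [vmpse]

[vmpse]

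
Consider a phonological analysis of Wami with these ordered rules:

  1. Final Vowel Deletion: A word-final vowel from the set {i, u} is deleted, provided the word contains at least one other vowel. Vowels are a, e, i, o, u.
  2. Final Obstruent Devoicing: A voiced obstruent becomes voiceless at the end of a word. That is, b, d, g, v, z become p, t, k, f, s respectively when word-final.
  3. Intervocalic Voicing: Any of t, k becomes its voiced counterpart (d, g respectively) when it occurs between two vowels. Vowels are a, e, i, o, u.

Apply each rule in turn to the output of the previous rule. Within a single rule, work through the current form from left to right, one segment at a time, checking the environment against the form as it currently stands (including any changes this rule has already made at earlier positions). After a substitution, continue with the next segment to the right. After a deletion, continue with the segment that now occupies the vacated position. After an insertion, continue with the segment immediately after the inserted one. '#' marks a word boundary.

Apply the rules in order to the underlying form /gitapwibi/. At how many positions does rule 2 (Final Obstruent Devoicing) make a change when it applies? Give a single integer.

1

1 Final Vowel Deletion: [gitapwibi] → [gitapwib]
2 Final Obstruent Devoicing: [gitapwib] → [gitapwip]
3 Intervocalic Voicing: [gitapwip] → [gidapwip]
Rule 2 changed 1 position(s).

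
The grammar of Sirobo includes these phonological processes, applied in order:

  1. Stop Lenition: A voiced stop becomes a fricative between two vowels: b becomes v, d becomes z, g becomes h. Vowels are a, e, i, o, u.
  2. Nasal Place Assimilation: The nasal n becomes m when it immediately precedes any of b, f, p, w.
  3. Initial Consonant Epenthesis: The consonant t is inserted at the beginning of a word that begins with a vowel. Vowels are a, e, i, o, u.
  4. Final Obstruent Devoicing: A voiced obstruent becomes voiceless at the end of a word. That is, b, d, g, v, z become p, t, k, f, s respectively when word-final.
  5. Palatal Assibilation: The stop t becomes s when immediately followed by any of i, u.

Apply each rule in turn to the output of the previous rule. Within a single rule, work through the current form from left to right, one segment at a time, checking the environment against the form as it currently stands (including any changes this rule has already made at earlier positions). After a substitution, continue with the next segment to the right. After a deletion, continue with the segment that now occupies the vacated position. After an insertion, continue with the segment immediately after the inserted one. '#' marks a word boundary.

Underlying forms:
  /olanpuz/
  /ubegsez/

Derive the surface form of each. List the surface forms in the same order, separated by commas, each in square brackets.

[tolampus], [suvegses]

/olanpuz/:
  1 Stop Lenition: no change — [olanpuz]
  2 Nasal Place Assimilation: [olanpuz] → [olampuz]
  3 Initial Consonant Epenthesis: [olampuz] → [tolampuz]
  4 Final Obstruent Devoicing: [tolampuz] → [tolampus]
  5 Palatal Assibilation: no change — [tolampus]
/ubegsez/:
  1 Stop Lenition: [ubegsez] → [uvegsez]
  2 Nasal Place Assimilation: no change — [uvegsez]
  3 Initial Consonant Epenthesis: [uvegsez] → [tuvegsez]
  4 Final Obstruent Devoicing: [tuvegsez] → [tuvegses]
  5 Palatal Assibilation: [tuvegses] → [suvegses]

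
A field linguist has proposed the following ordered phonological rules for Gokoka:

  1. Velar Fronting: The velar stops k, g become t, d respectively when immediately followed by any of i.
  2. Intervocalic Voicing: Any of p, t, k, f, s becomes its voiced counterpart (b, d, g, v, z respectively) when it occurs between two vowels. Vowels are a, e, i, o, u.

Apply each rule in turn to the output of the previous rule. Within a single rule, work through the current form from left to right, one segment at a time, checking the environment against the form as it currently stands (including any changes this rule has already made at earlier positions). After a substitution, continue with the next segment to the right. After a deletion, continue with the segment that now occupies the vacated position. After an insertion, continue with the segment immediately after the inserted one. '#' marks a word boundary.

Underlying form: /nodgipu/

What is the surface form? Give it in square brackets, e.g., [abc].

[noddibu]

1 Velar Fronting: [nodgipu] → [noddipu]
2 Intervocalic Voicing: [noddipu] → [noddibu]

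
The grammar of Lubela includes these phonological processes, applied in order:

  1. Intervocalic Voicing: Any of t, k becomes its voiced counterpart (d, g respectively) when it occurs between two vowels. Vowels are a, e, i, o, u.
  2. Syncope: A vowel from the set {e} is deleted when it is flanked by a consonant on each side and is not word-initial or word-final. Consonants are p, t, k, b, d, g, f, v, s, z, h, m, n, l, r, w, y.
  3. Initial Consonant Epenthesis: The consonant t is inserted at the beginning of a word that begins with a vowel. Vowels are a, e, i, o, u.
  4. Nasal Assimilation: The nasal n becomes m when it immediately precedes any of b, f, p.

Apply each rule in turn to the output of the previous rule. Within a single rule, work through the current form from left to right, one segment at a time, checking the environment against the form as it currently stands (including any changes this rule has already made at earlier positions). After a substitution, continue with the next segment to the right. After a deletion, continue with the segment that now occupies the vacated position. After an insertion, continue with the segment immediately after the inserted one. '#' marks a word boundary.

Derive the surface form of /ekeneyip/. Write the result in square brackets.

[tegnyip]

1 Intervocalic Voicing: [ekeneyip] → [egeneyip]
2 Syncope: [egeneyip] → [egnyip]
3 Initial Consonant Epenthesis: [egnyip] → [tegnyip]
4 Nasal Assimilation: no change — [tegnyip]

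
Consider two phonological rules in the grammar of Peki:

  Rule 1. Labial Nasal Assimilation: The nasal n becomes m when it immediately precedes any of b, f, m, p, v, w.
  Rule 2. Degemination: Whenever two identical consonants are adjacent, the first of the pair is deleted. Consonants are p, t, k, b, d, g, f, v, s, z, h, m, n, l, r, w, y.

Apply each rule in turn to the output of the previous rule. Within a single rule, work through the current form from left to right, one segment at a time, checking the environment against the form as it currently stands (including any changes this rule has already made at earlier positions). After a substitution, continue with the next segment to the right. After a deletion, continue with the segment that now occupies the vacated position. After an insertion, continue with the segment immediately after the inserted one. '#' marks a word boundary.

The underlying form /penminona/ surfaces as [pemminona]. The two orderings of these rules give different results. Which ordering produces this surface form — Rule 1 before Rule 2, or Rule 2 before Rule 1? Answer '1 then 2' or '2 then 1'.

2 then 1

Order 1 then 2:
  1 Labial Nasal Assimilation: [penminona] → [pemminona]
  2 Degemination: [pemminona] → [peminona]
  result: [peminona]
Order 2 then 1:
  2 Degemination: no change — [penminona]
  1 Labial Nasal Assimilation: [penminona] → [pemminona]
  result: [pemminona]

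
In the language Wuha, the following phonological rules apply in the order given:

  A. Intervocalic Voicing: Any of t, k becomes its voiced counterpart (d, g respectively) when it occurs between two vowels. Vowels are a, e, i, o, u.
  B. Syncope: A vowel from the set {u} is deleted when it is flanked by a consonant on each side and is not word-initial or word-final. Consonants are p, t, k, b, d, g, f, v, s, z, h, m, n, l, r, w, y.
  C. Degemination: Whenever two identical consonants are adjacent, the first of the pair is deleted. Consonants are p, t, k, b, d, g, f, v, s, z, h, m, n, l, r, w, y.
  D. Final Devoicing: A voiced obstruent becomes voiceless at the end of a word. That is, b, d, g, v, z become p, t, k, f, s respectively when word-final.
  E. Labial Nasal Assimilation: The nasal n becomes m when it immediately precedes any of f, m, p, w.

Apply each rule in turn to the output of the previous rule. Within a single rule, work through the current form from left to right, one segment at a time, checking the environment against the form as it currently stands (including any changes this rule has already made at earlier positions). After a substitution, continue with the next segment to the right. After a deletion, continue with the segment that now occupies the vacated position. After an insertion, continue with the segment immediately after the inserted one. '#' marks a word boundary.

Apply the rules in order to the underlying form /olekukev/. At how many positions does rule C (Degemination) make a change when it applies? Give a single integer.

1

A Intervocalic Voicing: [olekukev] → [olegugev]
B Syncope: [olegugev] → [oleggev]
C Degemination: [oleggev] → [olegev]
D Final Devoicing: [olegev] → [olegef]
E Labial Nasal Assimilation: no change — [olegef]
Rule C changed 1 position(s).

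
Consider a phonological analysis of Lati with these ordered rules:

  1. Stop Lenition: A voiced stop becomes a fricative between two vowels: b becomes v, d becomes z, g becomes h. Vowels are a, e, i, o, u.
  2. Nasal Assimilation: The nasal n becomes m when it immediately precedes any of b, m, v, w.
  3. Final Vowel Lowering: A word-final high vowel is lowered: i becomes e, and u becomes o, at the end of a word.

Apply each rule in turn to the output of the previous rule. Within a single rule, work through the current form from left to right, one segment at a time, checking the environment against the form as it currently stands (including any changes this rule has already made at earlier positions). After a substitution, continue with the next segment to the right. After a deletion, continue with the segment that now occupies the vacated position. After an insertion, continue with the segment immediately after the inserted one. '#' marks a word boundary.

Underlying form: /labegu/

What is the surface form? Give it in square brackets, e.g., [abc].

1 Stop Lenition: [labegu] → [lavehu]
2 Nasal Assimilation: no change — [lavehu]
3 Final Vowel Lowering: [lavehu] → [laveho]

[laveho]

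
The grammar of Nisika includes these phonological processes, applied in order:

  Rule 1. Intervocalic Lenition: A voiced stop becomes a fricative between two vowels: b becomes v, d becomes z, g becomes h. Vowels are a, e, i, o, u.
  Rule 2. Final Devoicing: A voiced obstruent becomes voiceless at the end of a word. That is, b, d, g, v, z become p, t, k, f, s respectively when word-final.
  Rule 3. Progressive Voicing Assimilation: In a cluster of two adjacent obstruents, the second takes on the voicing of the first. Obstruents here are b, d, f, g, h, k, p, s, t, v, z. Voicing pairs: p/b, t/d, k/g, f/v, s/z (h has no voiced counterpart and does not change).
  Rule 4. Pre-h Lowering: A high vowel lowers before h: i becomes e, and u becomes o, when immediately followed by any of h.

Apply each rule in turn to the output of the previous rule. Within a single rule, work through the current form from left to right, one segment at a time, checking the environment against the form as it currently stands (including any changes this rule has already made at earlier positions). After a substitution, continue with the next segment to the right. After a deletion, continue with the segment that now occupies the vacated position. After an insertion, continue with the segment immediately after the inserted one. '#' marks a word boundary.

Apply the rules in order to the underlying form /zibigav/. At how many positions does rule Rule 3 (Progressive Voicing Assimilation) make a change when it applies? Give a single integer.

0

Rule 1 Intervocalic Lenition: [zibigav] → [zivihav]
Rule 2 Final Devoicing: [zivihav] → [zivihaf]
Rule 3 Progressive Voicing Assimilation: no change — [zivihaf]
Rule 4 Pre-h Lowering: [zivihaf] → [zivehaf]
Rule Rule 3 changed 0 position(s).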